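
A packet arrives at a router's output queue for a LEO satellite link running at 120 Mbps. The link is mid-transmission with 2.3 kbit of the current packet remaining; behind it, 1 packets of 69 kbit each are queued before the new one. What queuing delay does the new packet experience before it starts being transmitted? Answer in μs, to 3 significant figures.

Each queued packet: L/R = 69000/120000000 = 575 μs.
1 queued → 575 μs.
Plus remaining 2300 bits of current packet: 19.1667 μs.
Queuing delay = 594 μs.

594 μs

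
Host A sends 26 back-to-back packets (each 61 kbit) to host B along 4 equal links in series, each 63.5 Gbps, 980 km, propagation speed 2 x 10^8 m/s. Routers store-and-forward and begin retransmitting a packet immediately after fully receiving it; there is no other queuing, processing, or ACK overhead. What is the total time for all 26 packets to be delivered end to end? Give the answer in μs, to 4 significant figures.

Per-hop transmission t_tx = L/R = 61000/63500000000 = 0.96063 μs.
Per-hop propagation t_prop = 980000/200000000 = 4900 μs.
Pipeline fill: first packet needs 4·t_tx to clear all hops; remaining 25 packets each add one t_tx.
Total = (4+26-1)·t_tx + 4·t_prop = 29·0.96063 + 4·4900 = 19630 μs.

19630 μs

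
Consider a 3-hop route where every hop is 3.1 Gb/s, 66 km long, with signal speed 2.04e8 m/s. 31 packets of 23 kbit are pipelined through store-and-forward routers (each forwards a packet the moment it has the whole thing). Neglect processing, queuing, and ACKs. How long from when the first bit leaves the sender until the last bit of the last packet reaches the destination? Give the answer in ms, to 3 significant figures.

1.22 ms

Per-hop transmission t_tx = L/R = 23000/3100000000 = 0.00741935 ms.
Per-hop propagation t_prop = 66000/204000000 = 0.323529 ms.
Pipeline fill: first packet needs 3·t_tx to clear all hops; remaining 30 packets each add one t_tx.
Total = (3+31-1)·t_tx + 3·t_prop = 33·0.00741935 + 3·0.323529 = 1.22 ms.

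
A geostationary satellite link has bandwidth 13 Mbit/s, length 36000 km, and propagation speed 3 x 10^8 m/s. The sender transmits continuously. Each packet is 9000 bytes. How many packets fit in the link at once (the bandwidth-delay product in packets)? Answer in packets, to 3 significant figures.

21.7 packets

Propagation delay = 36000000 / 300000000 = 0.12 s.
BDP = R × t_prop = 13000000 × 0.12 = 1560000 bits.
In packets of 72000 bits: 21.7 packets.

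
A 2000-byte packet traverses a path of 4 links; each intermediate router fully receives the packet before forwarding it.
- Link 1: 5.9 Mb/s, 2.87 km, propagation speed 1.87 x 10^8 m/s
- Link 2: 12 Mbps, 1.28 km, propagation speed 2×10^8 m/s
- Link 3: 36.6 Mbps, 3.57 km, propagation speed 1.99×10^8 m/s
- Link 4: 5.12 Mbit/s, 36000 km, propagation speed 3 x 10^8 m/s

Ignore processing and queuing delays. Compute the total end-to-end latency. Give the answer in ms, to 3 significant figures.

128 ms

L = 2000 × 8 = 16000 bits.
Transmission delays (L/R per hop): 2.71186, 1.33333, 0.437158, 3.125 ms; sum = 7.60736 ms.
Propagation delays (d/s per hop): 0.0153476, 0.0064, 0.0179397, 120 ms; sum = 120.04 ms.
End-to-end = 128 ms.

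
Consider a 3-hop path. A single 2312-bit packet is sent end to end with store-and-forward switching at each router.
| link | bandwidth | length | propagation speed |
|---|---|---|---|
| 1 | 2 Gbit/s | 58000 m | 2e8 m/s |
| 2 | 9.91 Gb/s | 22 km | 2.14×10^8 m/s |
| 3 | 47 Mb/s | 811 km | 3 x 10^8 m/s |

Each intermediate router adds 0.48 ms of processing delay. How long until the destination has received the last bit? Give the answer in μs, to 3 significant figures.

4110 μs

Transmission delays (L/R per hop): 1.156, 0.2333, 49.1915 μs; sum = 50.5808 μs.
Propagation delays (d/s per hop): 290, 102.804, 2703.33 μs; sum = 3096.14 μs.
Processing at 2 router(s): 2 × 0.48 ms = 960 μs.
End-to-end = 4110 μs.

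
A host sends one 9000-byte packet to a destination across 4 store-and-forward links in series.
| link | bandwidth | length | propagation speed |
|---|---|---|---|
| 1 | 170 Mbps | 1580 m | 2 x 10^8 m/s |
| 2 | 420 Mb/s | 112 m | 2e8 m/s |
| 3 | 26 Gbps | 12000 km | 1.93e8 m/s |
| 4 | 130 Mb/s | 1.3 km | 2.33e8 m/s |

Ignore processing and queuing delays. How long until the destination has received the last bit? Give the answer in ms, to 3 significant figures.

L = 9000 × 8 = 72000 bits.
Transmission delays (L/R per hop): 0.423529, 0.171429, 0.00276923, 0.553846 ms; sum = 1.15157 ms.
Propagation delays (d/s per hop): 0.0079, 0.00056, 62.1762, 0.0055794 ms; sum = 62.1902 ms.
End-to-end = 63.3 ms.

63.3 ms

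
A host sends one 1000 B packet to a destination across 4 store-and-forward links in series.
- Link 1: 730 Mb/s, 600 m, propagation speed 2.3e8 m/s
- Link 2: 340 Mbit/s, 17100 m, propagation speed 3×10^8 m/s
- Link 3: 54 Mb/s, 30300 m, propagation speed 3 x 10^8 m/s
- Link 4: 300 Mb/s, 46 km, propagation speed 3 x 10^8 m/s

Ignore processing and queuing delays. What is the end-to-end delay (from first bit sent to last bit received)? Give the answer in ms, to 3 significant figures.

0.523 ms

L = 1000 × 8 = 8000 bits.
Transmission delays (L/R per hop): 0.0109589, 0.0235294, 0.148148, 0.0266667 ms; sum = 0.209303 ms.
Propagation delays (d/s per hop): 0.0026087, 0.057, 0.101, 0.153333 ms; sum = 0.313942 ms.
End-to-end = 0.523 ms.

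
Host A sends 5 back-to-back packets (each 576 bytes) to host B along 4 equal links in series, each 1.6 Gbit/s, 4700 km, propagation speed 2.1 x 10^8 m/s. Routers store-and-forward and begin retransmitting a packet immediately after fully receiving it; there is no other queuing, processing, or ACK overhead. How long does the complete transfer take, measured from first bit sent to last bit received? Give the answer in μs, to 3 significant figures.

Per-hop transmission t_tx = L/R = 4608/1600000000 = 2.88 μs.
Per-hop propagation t_prop = 4700000/210000000 = 22381 μs.
Pipeline fill: first packet needs 4·t_tx to clear all hops; remaining 4 packets each add one t_tx.
Total = (4+5-1)·t_tx + 4·t_prop = 8·2.88 + 4·22381 = 89500 μs.

89500 μs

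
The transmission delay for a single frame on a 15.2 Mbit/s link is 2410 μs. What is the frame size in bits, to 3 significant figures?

L = R × t_tx = 15200000 b/s × 0.00241 s = 36632 bits.

36600 bits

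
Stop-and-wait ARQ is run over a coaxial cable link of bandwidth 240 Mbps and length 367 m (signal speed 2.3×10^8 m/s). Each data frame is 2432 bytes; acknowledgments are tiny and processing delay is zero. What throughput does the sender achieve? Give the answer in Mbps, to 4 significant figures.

230.9 Mbps

t_tx = L/R = 19456/240000000 = 8.10667e-05 s.
t_prop = 367/2.3e+08 = 1.59565e-06 s; RTT = 3.1913e-06 s.
Cycle = t_tx + RTT = 8.4258e-05 s.
Throughput = L / cycle = 19456 / 8.4258e-05 = 230.9 Mbps.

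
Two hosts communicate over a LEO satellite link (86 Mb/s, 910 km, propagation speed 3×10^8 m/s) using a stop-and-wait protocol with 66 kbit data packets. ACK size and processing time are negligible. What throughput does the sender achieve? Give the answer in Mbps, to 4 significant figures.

t_tx = L/R = 66000/86000000 = 0.000767442 s.
t_prop = 910000/300000000 = 0.00303333 s; RTT = 0.00606667 s.
Cycle = t_tx + RTT = 0.00683411 s.
Throughput = L / cycle = 66000 / 0.00683411 = 9.657 Mbps.

9.657 Mbps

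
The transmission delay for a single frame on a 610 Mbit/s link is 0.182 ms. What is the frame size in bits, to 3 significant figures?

111000 bits

L = R × t_tx = 610000000 b/s × 0.000182 s = 111020 bits.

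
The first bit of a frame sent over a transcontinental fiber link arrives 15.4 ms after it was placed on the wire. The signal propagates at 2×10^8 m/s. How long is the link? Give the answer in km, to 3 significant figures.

3080 km

d = s × t_prop = 200000000 × 0.0154 = 3080 km.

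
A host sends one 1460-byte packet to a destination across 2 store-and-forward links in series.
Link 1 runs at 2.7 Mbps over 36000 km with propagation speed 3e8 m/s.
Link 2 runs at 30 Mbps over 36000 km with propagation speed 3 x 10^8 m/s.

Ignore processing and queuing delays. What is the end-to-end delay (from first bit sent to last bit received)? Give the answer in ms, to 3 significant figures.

245 ms

L = 1460 × 8 = 11680 bits.
Transmission delays (L/R per hop): 4.32593, 0.389333 ms; sum = 4.71526 ms.
Propagation delays (d/s per hop): 120, 120 ms; sum = 240 ms.
End-to-end = 245 ms.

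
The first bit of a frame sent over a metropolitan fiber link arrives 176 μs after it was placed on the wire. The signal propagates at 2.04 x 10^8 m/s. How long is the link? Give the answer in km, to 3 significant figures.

d = s × t_prop = 204000000 × 0.000176 = 35.9 km.

35.9 km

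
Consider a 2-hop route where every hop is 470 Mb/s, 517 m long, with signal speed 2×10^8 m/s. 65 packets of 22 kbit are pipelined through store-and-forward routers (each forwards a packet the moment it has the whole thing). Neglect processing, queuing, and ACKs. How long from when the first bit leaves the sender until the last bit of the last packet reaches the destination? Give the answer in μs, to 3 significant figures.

Per-hop transmission t_tx = L/R = 22000/470000000 = 46.8085 μs.
Per-hop propagation t_prop = 517/200000000 = 2.585 μs.
Pipeline fill: first packet needs 2·t_tx to clear all hops; remaining 64 packets each add one t_tx.
Total = (2+65-1)·t_tx + 2·t_prop = 66·46.8085 + 2·2.585 = 3090 μs.

3090 μs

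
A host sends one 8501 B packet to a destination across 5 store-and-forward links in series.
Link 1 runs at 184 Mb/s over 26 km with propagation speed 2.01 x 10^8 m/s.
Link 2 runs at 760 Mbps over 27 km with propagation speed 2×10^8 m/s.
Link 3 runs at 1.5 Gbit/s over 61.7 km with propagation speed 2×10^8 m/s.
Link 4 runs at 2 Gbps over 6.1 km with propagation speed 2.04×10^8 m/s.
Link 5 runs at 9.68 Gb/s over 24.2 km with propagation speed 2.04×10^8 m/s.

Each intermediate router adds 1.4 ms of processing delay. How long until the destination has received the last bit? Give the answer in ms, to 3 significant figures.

6.87 ms

L = 8501 × 8 = 68008 bits.
Transmission delays (L/R per hop): 0.369609, 0.0894842, 0.0453387, 0.034004, 0.00702562 ms; sum = 0.545461 ms.
Propagation delays (d/s per hop): 0.129353, 0.135, 0.3085, 0.029902, 0.118627 ms; sum = 0.721383 ms.
Processing at 4 router(s): 4 × 1.4 ms = 5.6 ms.
End-to-end = 6.87 ms.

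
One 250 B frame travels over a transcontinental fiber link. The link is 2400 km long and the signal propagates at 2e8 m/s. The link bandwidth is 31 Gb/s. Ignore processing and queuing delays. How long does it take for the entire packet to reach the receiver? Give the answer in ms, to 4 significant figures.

12.00 ms

L = 250 × 8 = 2000 bits.
Transmission delay = L/R = 2000 / 31000000000 = 6.45161e-05 ms.
Propagation delay = d/s = 2400000 m / 200000000 m/s = 12 ms.
Total = 12.00 ms.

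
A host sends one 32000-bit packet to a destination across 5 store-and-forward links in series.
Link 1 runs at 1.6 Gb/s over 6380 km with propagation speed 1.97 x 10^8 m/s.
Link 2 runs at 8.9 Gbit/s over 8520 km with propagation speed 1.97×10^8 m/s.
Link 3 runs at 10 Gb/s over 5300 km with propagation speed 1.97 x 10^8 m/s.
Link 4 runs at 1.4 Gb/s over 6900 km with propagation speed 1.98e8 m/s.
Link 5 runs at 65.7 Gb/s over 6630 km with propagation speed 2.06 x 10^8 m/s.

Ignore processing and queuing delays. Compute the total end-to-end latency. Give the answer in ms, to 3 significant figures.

170 ms

Transmission delays (L/R per hop): 0.02, 0.00359551, 0.0032, 0.0228571, 0.000487062 ms; sum = 0.0501397 ms.
Propagation delays (d/s per hop): 32.3858, 43.2487, 26.9036, 34.8485, 32.1845 ms; sum = 169.571 ms.
End-to-end = 170 ms.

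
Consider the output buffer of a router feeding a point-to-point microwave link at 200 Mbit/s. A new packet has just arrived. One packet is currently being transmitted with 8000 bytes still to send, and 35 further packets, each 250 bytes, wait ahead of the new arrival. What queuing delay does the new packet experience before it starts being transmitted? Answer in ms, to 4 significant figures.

0.6700 ms

Each queued packet: L/R = 2000/200000000 = 0.01 ms.
35 queued → 0.35 ms.
Plus remaining 64000 bits of current packet: 0.32 ms.
Queuing delay = 0.6700 ms.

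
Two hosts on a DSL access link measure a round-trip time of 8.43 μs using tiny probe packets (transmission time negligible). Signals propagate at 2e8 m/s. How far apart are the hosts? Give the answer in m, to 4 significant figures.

One-way propagation = RTT/2 = 4.215 μs.
d = s × t = 200000000 × 4.215e-06 = 843.0 m.

843.0 m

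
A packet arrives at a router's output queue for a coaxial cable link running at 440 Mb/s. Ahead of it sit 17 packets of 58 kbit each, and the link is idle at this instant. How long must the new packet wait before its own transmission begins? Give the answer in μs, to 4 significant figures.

2241 μs

Each queued packet: L/R = 58000/440000000 = 131.818 μs.
17 queued → 2240.91 μs.
Queuing delay = 2241 μs.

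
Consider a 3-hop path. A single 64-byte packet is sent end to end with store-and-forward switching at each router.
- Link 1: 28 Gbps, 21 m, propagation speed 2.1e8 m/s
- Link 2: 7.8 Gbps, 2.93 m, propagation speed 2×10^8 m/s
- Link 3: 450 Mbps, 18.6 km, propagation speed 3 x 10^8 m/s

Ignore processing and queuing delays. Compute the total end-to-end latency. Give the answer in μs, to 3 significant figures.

L = 64 × 8 = 512 bits.
Transmission delays (L/R per hop): 0.0182857, 0.065641, 1.13778 μs; sum = 1.2217 μs.
Propagation delays (d/s per hop): 0.1, 0.01465, 62 μs; sum = 62.1147 μs.
End-to-end = 63.3 μs.

63.3 μs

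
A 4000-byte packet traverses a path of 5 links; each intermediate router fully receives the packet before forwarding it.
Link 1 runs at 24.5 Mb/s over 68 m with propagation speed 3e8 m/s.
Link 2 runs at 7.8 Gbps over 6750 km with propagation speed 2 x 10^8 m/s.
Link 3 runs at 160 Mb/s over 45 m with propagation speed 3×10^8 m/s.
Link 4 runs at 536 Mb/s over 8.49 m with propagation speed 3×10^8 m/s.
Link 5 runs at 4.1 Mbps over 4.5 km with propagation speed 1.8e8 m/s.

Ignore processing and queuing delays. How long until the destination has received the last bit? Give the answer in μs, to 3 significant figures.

L = 4000 × 8 = 32000 bits.
Transmission delays (L/R per hop): 1306.12, 4.10256, 200, 59.7015, 7804.88 μs; sum = 9374.8 μs.
Propagation delays (d/s per hop): 0.226667, 33750, 0.15, 0.0283, 25 μs; sum = 33775.4 μs.
End-to-end = 43200 μs.

43200 μs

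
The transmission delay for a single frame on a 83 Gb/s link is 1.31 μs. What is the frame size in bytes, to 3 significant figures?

13600 bytes

L = R × t_tx = 83000000000 b/s × 1.31e-06 s = 108730 bits.
In bytes: 108730 / 8 = 13600 bytes.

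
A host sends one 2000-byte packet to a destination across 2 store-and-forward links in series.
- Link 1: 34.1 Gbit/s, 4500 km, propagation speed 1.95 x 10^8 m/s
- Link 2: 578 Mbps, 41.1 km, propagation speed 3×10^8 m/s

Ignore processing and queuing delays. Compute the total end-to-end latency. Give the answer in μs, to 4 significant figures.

L = 2000 × 8 = 16000 bits.
Transmission delays (L/R per hop): 0.469208, 27.6817 μs; sum = 28.1509 μs.
Propagation delays (d/s per hop): 23076.9, 137 μs; sum = 23213.9 μs.
End-to-end = 23240 μs.

23240 μs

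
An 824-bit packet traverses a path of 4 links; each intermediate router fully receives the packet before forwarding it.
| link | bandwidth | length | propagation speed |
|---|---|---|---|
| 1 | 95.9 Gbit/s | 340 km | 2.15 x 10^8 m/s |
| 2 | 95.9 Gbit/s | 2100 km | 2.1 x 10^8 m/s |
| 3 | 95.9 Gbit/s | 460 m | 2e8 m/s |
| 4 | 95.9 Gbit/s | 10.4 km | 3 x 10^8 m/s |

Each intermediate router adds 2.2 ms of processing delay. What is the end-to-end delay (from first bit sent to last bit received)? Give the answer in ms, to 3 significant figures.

Transmission delay per hop = L/R = 824/95900000000 = 8.59228e-06 ms; 4 hops → 3.43691e-05 ms.
Propagation delays (d/s per hop): 1.5814, 10, 0.0023, 0.0346667 ms; sum = 11.6184 ms.
Processing at 3 router(s): 3 × 2.2 ms = 6.6 ms.
End-to-end = 18.2 ms.

18.2 ms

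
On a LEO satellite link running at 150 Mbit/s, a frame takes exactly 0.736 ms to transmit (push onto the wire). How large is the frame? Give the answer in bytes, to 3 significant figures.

L = R × t_tx = 150000000 b/s × 0.000736 s = 110400 bits.
In bytes: 110400 / 8 = 13800 bytes.

13800 bytes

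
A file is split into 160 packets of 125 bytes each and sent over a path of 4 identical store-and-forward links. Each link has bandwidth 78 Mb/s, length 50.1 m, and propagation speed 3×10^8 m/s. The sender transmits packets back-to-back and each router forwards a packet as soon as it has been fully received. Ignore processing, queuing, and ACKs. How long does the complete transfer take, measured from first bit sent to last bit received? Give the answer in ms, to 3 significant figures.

Per-hop transmission t_tx = L/R = 1000/78000000 = 0.0128205 ms.
Per-hop propagation t_prop = 50.1/300000000 = 0.000167 ms.
Pipeline fill: first packet needs 4·t_tx to clear all hops; remaining 159 packets each add one t_tx.
Total = (4+160-1)·t_tx + 4·t_prop = 163·0.0128205 + 4·0.000167 = 2.09 ms.

2.09 ms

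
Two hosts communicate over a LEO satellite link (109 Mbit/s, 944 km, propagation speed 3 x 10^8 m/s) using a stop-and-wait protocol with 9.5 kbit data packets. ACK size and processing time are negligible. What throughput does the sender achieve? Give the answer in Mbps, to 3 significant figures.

t_tx = L/R = 9500/109000000 = 8.7156e-05 s.
t_prop = 944000/300000000 = 0.00314667 s; RTT = 0.00629333 s.
Cycle = t_tx + RTT = 0.00638049 s.
Throughput = L / cycle = 9500 / 0.00638049 = 1.49 Mbps.

1.49 Mbps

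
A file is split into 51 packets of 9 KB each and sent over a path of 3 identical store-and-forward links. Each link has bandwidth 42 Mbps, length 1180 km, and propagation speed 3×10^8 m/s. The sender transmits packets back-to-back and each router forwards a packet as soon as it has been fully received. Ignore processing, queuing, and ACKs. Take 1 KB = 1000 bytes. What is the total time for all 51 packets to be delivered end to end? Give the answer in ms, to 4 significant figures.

Per-hop transmission t_tx = L/R = 72000/42000000 = 1.71429 ms.
Per-hop propagation t_prop = 1180000/300000000 = 3.93333 ms.
Pipeline fill: first packet needs 3·t_tx to clear all hops; remaining 50 packets each add one t_tx.
Total = (3+51-1)·t_tx + 3·t_prop = 53·1.71429 + 3·3.93333 = 102.7 ms.

102.7 ms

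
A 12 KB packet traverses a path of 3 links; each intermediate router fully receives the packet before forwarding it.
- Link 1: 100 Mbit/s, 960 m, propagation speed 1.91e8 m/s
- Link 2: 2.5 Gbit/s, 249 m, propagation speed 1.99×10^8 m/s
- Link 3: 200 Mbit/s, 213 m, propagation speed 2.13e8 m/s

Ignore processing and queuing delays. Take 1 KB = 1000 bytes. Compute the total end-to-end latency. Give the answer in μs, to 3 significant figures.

L = 96000 bits.
Transmission delays (L/R per hop): 960, 38.4, 480 μs; sum = 1478.4 μs.
Propagation delays (d/s per hop): 5.02618, 1.25126, 1 μs; sum = 7.27743 μs.
End-to-end = 1490 μs.

1490 μs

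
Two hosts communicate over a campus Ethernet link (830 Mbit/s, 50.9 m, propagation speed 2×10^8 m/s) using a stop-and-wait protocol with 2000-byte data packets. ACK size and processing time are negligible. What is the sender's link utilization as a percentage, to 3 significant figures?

97.4 %

t_tx = L/R = 16000/830000000 = 1.92771e-05 s.
t_prop = 50.9/200000000 = 2.545e-07 s; RTT = 5.09e-07 s.
Cycle = t_tx + RTT = 1.97861e-05 s.
Utilization = t_tx / cycle = 1.92771e-05/1.97861e-05 = 97.4 %.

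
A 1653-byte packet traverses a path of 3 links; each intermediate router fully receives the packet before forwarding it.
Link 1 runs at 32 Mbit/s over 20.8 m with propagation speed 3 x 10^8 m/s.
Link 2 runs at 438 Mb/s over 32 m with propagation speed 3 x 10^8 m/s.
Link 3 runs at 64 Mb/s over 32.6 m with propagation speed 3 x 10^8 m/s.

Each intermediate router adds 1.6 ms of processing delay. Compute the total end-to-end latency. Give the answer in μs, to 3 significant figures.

L = 1653 × 8 = 13224 bits.
Transmission delays (L/R per hop): 413.25, 30.1918, 206.625 μs; sum = 650.067 μs.
Propagation delays (d/s per hop): 0.0693333, 0.106667, 0.108667 μs; sum = 0.284667 μs.
Processing at 2 router(s): 2 × 1.6 ms = 3200 μs.
End-to-end = 3850 μs.

3850 μs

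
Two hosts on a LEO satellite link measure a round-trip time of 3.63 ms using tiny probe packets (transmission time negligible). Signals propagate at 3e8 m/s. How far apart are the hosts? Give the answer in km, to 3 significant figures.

One-way propagation = RTT/2 = 1.815 ms.
d = s × t = 300000000 × 0.001815 = 545 km.

545 km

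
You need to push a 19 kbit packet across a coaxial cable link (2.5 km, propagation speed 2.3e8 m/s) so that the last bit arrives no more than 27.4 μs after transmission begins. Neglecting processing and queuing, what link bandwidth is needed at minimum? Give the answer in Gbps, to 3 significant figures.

Propagation delay = 2500 / 2.3e+08 = 10.8696 μs.
Transmission budget = 27.4 − 10.8696 = 16.5304 μs.
R ≥ L / t_tx = 19000 bits / 1.65304e-05 s = 1.15 Gbps.

1.15 Gbps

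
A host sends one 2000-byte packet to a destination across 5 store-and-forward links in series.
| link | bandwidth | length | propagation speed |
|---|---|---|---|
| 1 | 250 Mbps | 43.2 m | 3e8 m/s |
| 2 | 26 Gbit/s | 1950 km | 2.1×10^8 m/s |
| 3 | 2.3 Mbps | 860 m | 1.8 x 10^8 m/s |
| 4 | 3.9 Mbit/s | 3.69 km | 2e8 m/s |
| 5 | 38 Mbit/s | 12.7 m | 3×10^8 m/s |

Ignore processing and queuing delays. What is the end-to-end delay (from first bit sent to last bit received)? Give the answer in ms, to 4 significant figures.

L = 2000 × 8 = 16000 bits.
Transmission delays (L/R per hop): 0.064, 0.000615385, 6.95652, 4.10256, 0.421053 ms; sum = 11.5448 ms.
Propagation delays (d/s per hop): 0.000144, 9.28571, 0.00477778, 0.01845, 4.23333e-05 ms; sum = 9.30913 ms.
End-to-end = 20.85 ms.

20.85 ms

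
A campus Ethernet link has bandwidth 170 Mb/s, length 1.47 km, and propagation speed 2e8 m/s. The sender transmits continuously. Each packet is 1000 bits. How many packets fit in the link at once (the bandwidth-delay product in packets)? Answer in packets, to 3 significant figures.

Propagation delay = 1470 / 200000000 = 7.35e-06 s.
BDP = R × t_prop = 170000000 × 7.35e-06 = 1249.5 bits.
In packets of 1000 bits: 1.25 packets.

1.25 packets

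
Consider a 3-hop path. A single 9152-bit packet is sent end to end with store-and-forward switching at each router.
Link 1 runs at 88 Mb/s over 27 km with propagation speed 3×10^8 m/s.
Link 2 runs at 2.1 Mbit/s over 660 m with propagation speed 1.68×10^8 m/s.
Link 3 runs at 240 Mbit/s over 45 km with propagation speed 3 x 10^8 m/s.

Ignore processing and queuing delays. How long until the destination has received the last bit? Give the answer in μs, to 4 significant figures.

4744 μs

Transmission delays (L/R per hop): 104, 4358.1, 38.1333 μs; sum = 4500.23 μs.
Propagation delays (d/s per hop): 90, 3.92857, 150 μs; sum = 243.929 μs.
End-to-end = 4744 μs.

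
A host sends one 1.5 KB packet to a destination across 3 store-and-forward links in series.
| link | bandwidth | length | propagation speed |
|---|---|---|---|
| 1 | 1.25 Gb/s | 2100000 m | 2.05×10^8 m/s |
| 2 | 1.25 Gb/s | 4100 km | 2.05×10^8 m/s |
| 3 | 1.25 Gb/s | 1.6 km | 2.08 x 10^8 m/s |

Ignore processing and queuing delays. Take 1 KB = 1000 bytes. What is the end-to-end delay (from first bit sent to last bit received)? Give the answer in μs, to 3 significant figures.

L = 12000 bits.
Transmission delay per hop = L/R = 12000/1250000000 = 9.6 μs; 3 hops → 28.8 μs.
Propagation delays (d/s per hop): 10243.9, 20000, 7.69231 μs; sum = 30251.6 μs.
End-to-end = 30300 μs.

30300 μs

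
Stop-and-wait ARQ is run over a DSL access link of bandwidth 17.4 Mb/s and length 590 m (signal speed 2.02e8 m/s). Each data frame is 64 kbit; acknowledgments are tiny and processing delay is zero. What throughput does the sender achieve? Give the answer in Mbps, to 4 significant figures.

t_tx = L/R = 64000/17400000 = 0.00367816 s.
t_prop = 590/202000000 = 2.92079e-06 s; RTT = 5.84158e-06 s.
Cycle = t_tx + RTT = 0.003684 s.
Throughput = L / cycle = 64000 / 0.003684 = 17.37 Mbps.

17.37 Mbps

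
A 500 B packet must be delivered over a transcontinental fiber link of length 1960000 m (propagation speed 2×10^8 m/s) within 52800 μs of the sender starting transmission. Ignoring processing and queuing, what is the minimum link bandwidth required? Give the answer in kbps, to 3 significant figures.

93.0 kbps

L = 4000 bits.
Propagation delay = 1960000 / 200000000 = 9800 μs.
Transmission budget = 52800 − 9800 = 43000 μs.
R ≥ L / t_tx = 4000 bits / 0.043 s = 93.0 kbps.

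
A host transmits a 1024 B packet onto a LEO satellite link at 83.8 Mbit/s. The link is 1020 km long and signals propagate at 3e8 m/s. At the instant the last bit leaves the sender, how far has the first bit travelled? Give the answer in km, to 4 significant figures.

29.33 km

t_tx = L/R = 8192/83800000 = 9.77566e-05 s.
Distance = s × t_tx = 300000000 × 9.77566e-05 = 29.33 km.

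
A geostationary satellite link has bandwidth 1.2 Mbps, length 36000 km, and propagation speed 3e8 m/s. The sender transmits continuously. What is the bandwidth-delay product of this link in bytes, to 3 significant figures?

18000 bytes

Propagation delay = 36000000 / 300000000 = 0.12 s.
BDP = R × t_prop = 1200000 × 0.12 = 144000 bits.
In bytes: 144000/8 = 18000 bytes.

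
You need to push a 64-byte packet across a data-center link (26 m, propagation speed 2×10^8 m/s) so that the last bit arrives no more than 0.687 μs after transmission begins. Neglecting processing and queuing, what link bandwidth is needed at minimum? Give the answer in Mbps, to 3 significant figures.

919 Mbps

L = 512 bits.
Propagation delay = 26 / 200000000 = 0.13 μs.
Transmission budget = 0.687 − 0.13 = 0.557 μs.
R ≥ L / t_tx = 512 bits / 5.57e-07 s = 919 Mbps.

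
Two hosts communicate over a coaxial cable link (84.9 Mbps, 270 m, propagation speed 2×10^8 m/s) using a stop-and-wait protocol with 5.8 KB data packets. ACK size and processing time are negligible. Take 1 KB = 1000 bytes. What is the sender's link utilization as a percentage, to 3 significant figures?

t_tx = L/R = 46400/84900000 = 0.000546525 s.
t_prop = 270/200000000 = 1.35e-06 s; RTT = 2.7e-06 s.
Cycle = t_tx + RTT = 0.000549225 s.
Utilization = t_tx / cycle = 0.000546525/0.000549225 = 99.5 %.

99.5 %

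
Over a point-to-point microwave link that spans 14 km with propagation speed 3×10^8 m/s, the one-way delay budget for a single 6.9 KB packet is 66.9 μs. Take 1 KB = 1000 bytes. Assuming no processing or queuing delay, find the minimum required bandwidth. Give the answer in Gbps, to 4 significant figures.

L = 55200 bits.
Propagation delay = 14000 / 300000000 = 46.6667 μs.
Transmission budget = 66.9 − 46.6667 = 20.2333 μs.
R ≥ L / t_tx = 55200 bits / 2.02333e-05 s = 2.728 Gbps.

2.728 Gbps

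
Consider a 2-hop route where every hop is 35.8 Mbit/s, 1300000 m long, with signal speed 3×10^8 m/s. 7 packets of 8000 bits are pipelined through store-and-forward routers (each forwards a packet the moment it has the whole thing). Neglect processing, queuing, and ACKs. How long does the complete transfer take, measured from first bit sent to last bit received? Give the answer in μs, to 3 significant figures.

Per-hop transmission t_tx = L/R = 8000/35800000 = 223.464 μs.
Per-hop propagation t_prop = 1300000/300000000 = 4333.33 μs.
Pipeline fill: first packet needs 2·t_tx to clear all hops; remaining 6 packets each add one t_tx.
Total = (2+7-1)·t_tx + 2·t_prop = 8·223.464 + 2·4333.33 = 10500 μs.

10500 μs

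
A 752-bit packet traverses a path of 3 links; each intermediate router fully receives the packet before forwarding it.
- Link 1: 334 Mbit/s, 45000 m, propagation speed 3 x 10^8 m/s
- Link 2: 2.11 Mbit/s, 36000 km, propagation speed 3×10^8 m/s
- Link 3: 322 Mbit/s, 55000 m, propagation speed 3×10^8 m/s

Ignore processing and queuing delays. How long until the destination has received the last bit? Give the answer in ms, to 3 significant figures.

121 ms

Transmission delays (L/R per hop): 0.0022515, 0.356398, 0.0023354 ms; sum = 0.360985 ms.
Propagation delays (d/s per hop): 0.15, 120, 0.183333 ms; sum = 120.333 ms.
End-to-end = 121 ms.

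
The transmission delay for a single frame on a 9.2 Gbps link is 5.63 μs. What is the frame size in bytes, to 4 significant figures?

6475 bytes

L = R × t_tx = 9200000000 b/s × 5.63e-06 s = 51796 bits.
In bytes: 51796 / 8 = 6475 bytes.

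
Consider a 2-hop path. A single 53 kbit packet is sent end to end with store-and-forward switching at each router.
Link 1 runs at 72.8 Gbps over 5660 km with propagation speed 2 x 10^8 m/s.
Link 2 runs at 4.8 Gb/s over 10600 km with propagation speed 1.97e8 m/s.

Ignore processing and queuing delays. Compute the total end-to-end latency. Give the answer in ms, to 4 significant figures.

82.12 ms

L = 53000 bits.
Transmission delays (L/R per hop): 0.000728022, 0.0110417 ms; sum = 0.0117697 ms.
Propagation delays (d/s per hop): 28.3, 53.8071 ms; sum = 82.1071 ms.
End-to-end = 82.12 ms.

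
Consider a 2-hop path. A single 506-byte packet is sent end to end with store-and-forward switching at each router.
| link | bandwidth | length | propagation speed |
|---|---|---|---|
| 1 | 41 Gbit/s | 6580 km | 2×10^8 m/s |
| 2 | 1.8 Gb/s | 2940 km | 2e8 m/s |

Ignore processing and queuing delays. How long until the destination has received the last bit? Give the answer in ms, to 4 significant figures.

47.60 ms

L = 506 × 8 = 4048 bits.
Transmission delays (L/R per hop): 9.87317e-05, 0.00224889 ms; sum = 0.00234762 ms.
Propagation delays (d/s per hop): 32.9, 14.7 ms; sum = 47.6 ms.
End-to-end = 47.60 ms.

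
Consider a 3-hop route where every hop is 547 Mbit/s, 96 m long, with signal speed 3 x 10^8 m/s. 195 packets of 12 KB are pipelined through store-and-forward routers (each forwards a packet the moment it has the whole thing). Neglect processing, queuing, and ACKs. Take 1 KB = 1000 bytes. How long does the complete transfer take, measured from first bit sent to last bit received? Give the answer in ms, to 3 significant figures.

34.6 ms

Per-hop transmission t_tx = L/R = 96000/547000000 = 0.175503 ms.
Per-hop propagation t_prop = 96/300000000 = 0.00032 ms.
Pipeline fill: first packet needs 3·t_tx to clear all hops; remaining 194 packets each add one t_tx.
Total = (3+195-1)·t_tx + 3·t_prop = 197·0.175503 + 3·0.00032 = 34.6 ms.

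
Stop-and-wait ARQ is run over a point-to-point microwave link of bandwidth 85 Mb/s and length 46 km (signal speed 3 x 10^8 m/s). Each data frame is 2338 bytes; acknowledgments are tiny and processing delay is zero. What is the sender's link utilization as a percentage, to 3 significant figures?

41.8 %

t_tx = L/R = 18704/85000000 = 0.000220047 s.
t_prop = 46000/300000000 = 0.000153333 s; RTT = 0.000306667 s.
Cycle = t_tx + RTT = 0.000526714 s.
Utilization = t_tx / cycle = 0.000220047/0.000526714 = 41.8 %.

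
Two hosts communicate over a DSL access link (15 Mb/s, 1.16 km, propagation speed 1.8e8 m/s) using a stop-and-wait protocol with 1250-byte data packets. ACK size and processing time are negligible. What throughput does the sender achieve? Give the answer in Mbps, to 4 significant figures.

t_tx = L/R = 10000/15000000 = 0.000666667 s.
t_prop = 1160/180000000 = 6.44444e-06 s; RTT = 1.28889e-05 s.
Cycle = t_tx + RTT = 0.000679556 s.
Throughput = L / cycle = 10000 / 0.000679556 = 14.72 Mbps.

14.72 Mbps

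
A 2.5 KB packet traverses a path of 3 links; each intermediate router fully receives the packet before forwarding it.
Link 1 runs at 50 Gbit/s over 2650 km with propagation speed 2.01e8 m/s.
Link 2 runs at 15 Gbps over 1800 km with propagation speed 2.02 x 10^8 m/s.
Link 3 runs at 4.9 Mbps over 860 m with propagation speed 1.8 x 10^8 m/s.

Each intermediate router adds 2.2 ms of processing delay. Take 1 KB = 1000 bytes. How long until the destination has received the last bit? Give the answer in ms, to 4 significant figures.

L = 20000 bits.
Transmission delays (L/R per hop): 0.0004, 0.00133333, 4.08163 ms; sum = 4.08337 ms.
Propagation delays (d/s per hop): 13.1841, 8.91089, 0.00477778 ms; sum = 22.0997 ms.
Processing at 2 router(s): 2 × 2.2 ms = 4.4 ms.
End-to-end = 30.58 ms.

30.58 ms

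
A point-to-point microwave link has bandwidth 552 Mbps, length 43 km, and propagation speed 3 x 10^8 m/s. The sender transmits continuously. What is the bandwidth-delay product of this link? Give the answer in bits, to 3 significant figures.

79100 bits

Propagation delay = 43000 / 300000000 = 0.000143333 s.
BDP = R × t_prop = 552000000 × 0.000143333 = 79120 bits.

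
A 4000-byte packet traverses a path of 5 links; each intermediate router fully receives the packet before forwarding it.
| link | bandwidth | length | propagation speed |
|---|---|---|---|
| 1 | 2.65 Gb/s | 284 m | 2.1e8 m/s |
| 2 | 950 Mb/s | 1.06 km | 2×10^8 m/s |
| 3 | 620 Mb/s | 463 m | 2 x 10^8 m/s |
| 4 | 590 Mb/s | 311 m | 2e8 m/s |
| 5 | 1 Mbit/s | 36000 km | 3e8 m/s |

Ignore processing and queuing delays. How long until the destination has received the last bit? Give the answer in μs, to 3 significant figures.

L = 4000 × 8 = 32000 bits.
Transmission delays (L/R per hop): 12.0755, 33.6842, 51.6129, 54.2373, 32000 μs; sum = 32151.6 μs.
Propagation delays (d/s per hop): 1.35238, 5.3, 2.315, 1.555, 120000 μs; sum = 120011 μs.
End-to-end = 152000 μs.

152000 μs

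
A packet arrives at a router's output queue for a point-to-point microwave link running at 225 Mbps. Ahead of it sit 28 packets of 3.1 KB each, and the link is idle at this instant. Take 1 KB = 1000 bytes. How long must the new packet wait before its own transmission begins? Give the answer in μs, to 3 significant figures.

Each queued packet: L/R = 24800/225000000 = 110.222 μs.
28 queued → 3086.22 μs.
Queuing delay = 3090 μs.

3090 μs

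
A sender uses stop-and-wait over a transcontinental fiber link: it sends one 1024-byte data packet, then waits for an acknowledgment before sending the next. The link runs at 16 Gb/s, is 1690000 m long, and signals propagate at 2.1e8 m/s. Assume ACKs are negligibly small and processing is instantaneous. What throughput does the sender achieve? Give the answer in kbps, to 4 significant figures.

t_tx = L/R = 8192/16000000000 = 5.12e-07 s.
t_prop = 1690000/210000000 = 0.00804762 s; RTT = 0.0160952 s.
Cycle = t_tx + RTT = 0.0160958 s.
Throughput = L / cycle = 8192 / 0.0160958 = 509.0 kbps.

509.0 kbps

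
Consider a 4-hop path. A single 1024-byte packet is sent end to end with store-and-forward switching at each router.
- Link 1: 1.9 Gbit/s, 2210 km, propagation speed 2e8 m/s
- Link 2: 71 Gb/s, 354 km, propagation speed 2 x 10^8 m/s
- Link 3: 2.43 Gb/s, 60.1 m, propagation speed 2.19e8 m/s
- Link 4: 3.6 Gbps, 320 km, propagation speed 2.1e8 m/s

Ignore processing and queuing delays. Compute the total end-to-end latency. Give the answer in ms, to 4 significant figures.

L = 1024 × 8 = 8192 bits.
Transmission delays (L/R per hop): 0.00431158, 0.00011538, 0.00337119, 0.00227556 ms; sum = 0.0100737 ms.
Propagation delays (d/s per hop): 11.05, 1.77, 0.000274429, 1.52381 ms; sum = 14.3441 ms.
End-to-end = 14.35 ms.

14.35 ms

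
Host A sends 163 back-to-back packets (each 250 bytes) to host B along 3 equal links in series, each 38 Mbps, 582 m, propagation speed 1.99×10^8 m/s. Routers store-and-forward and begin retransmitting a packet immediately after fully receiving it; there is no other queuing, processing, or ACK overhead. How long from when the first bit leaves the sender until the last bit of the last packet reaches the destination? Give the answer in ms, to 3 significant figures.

8.69 ms

Per-hop transmission t_tx = L/R = 2000/38000000 = 0.0526316 ms.
Per-hop propagation t_prop = 582/199000000 = 0.00292462 ms.
Pipeline fill: first packet needs 3·t_tx to clear all hops; remaining 162 packets each add one t_tx.
Total = (3+163-1)·t_tx + 3·t_prop = 165·0.0526316 + 3·0.00292462 = 8.69 ms.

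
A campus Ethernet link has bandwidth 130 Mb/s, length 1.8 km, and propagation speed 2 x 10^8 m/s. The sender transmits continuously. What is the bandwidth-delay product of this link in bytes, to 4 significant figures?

Propagation delay = 1800 / 200000000 = 9e-06 s.
BDP = R × t_prop = 130000000 × 9e-06 = 1170 bits.
In bytes: 1170/8 = 146.3 bytes.

146.3 bytes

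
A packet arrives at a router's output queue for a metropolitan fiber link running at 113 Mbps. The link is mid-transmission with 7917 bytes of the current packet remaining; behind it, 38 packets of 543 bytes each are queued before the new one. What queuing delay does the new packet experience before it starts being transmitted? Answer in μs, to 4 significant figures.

Each queued packet: L/R = 4344/113000000 = 38.4425 μs.
38 queued → 1460.81 μs.
Plus remaining 63336 bits of current packet: 560.496 μs.
Queuing delay = 2021 μs.

2021 μs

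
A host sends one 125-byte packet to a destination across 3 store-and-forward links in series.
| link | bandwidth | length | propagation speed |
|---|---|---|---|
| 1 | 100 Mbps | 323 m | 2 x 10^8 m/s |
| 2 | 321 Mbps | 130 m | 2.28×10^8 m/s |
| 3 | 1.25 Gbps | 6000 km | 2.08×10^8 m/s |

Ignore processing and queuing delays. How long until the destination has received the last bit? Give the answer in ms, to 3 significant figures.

L = 125 × 8 = 1000 bits.
Transmission delays (L/R per hop): 0.01, 0.00311526, 0.0008 ms; sum = 0.0139153 ms.
Propagation delays (d/s per hop): 0.001615, 0.000570175, 28.8462 ms; sum = 28.8483 ms.
End-to-end = 28.9 ms.

28.9 ms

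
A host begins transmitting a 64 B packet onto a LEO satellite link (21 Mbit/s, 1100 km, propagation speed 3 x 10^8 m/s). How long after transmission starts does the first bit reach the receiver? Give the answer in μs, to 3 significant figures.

First bit experiences only propagation delay: d/s = 1100000/300000000 = 3670 μs.

3670 μs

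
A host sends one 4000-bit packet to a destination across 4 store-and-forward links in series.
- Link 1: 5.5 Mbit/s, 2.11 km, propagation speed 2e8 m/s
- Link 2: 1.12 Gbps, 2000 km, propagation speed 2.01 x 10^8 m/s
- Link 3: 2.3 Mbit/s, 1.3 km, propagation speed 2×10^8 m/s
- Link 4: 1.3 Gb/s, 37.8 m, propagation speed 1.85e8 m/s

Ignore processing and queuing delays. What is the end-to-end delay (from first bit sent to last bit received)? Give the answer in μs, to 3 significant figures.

Transmission delays (L/R per hop): 727.273, 3.57143, 1739.13, 3.07692 μs; sum = 2473.05 μs.
Propagation delays (d/s per hop): 10.55, 9950.25, 6.5, 0.204324 μs; sum = 9967.5 μs.
End-to-end = 12400 μs.

12400 μs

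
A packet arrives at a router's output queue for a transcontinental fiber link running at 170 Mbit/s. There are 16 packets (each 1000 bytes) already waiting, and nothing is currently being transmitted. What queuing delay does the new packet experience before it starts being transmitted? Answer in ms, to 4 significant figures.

Each queued packet: L/R = 8000/170000000 = 0.0470588 ms.
16 queued → 0.752941 ms.
Queuing delay = 0.7529 ms.

0.7529 ms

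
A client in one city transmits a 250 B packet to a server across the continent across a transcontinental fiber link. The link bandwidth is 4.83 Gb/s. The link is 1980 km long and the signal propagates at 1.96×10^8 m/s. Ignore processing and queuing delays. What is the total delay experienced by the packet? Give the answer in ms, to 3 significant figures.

10.1 ms

L = 250 × 8 = 2000 bits.
Transmission delay = L/R = 2000 / 4830000000 = 0.000414079 ms.
Propagation delay = d/s = 1980000 m / 196000000 m/s = 10.102 ms.
Total = 10.1 ms.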